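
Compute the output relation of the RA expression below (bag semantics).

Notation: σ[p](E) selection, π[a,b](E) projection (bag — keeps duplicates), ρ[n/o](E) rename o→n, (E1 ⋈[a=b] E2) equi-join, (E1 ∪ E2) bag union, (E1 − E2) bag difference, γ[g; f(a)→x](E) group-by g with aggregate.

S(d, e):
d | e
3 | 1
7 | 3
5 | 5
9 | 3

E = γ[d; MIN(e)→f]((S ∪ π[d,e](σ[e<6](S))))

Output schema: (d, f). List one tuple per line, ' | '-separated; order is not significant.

Per-node cardinality:
  S → 4
  S → 4
  σ[e<6](S) → 4
  π[d,e](σ[e<6](S)) → 4
  (S ∪ π[d,e](σ[e<6](S))) → 8
  γ[d; MIN(e)→f]((S ∪ π[d,e](σ[e<6](S)))) → 4

== RESULT ==
d | f
3 | 1
5 | 5
7 | 3
9 | 3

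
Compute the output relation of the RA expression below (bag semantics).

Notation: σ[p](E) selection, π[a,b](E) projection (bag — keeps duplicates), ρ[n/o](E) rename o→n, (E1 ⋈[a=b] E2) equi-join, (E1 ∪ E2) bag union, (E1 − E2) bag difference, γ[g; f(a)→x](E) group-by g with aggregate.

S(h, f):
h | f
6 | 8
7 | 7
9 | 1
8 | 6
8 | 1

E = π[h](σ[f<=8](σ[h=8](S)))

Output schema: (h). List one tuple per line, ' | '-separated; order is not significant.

Stepwise |·|:
  S → 5
  σ[h=8](S) → 2
  σ[f<=8](σ[h=8](S)) → 2
  π[h](σ[f<=8](σ[h=8](S))) → 2

== RESULT ==
h
8
8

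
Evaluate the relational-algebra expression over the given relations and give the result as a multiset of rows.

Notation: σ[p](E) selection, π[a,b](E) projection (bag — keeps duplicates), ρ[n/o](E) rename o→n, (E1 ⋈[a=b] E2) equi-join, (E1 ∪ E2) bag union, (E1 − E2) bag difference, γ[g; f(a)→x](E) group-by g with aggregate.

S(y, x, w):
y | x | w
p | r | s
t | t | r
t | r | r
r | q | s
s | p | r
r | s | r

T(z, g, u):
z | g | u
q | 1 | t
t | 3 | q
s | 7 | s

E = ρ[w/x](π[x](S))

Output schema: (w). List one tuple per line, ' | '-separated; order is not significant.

Row counts bottom-up:
  S → 6
  π[x](S) → 6
  ρ[w/x](π[x](S)) → 6

== RESULT ==
w
p
q
r
r
s
t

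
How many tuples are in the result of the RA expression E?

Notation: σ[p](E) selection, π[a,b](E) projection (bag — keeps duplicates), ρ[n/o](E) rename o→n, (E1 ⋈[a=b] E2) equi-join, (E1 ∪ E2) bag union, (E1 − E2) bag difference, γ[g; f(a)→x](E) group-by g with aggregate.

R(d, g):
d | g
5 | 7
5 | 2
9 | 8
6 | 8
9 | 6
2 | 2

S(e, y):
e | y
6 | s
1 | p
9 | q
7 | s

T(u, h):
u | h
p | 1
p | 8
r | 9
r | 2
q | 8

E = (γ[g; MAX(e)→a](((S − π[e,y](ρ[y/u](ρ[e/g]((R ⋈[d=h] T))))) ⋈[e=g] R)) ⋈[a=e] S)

Row counts bottom-up:
  S → 4
  R → 6
  T → 5
  (R ⋈[d=h] T) → 3
  ρ[e/g]((R ⋈[d=h] T)) → 3
  ρ[y/u](ρ[e/g]((R ⋈[d=h] T))) → 3
  π[e,y](ρ[y/u](ρ[e/g]((R ⋈[d=h] T)))) → 3
  (S − π[e,y](ρ[y/u](ρ[e/g]((R ⋈[d=h] T))))) → 4
  R → 6
  ((S − π[e,y](ρ[y/u](ρ[e/g]((R ⋈[d=h] T))))) ⋈[e=g] R) → 2
  γ[g; MAX(e)→a](((S − π[e,y](ρ[y/u](ρ[e/g]((R ⋈[d=h] T))))) ⋈[e=g] R)) → 2
  S → 4
  (γ[g; MAX(e)→a](((S − π[e,y](ρ[y/u](ρ[e/g]((R ⋈[d=h] T))))) ⋈[e=g] R)) ⋈[a=e] S) → 2

|E| = 2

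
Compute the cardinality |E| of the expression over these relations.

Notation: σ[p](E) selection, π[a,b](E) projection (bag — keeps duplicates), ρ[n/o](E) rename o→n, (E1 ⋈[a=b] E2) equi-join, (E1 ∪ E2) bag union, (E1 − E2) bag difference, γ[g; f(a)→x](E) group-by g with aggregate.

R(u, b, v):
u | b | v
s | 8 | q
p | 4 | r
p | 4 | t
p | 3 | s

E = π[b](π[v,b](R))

Row counts bottom-up:
  R → 4
  π[v,b](R) → 4
  π[b](π[v,b](R)) → 4

|E| = 4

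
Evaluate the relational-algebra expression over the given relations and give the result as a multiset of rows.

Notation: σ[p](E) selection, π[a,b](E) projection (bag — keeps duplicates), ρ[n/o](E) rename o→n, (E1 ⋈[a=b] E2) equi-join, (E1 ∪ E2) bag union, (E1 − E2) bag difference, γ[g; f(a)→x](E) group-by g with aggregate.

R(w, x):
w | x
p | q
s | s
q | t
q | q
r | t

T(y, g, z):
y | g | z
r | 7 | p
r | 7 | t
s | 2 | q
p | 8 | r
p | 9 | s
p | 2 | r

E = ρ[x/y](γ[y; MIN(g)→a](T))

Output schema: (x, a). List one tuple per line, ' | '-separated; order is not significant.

Stepwise |·|:
  T → 6
  γ[y; MIN(g)→a](T) → 3
  ρ[x/y](γ[y; MIN(g)→a](T)) → 3

== RESULT ==
x | a
p | 2
r | 7
s | 2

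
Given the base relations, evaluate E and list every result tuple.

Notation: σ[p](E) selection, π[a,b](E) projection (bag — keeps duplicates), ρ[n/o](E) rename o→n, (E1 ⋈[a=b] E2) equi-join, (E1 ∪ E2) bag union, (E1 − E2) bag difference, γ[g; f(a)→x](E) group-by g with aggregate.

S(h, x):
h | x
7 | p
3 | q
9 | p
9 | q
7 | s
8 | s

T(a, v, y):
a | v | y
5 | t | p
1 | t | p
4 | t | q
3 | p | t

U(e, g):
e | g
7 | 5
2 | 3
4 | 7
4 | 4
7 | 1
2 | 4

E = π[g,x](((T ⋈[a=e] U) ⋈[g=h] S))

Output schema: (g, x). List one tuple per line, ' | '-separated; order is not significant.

Row counts bottom-up:
  T → 4
  U → 6
  (T ⋈[a=e] U) → 2
  S → 6
  ((T ⋈[a=e] U) ⋈[g=h] S) → 2
  π[g,x](((T ⋈[a=e] U) ⋈[g=h] S)) → 2

== RESULT ==
g | x
7 | p
7 | s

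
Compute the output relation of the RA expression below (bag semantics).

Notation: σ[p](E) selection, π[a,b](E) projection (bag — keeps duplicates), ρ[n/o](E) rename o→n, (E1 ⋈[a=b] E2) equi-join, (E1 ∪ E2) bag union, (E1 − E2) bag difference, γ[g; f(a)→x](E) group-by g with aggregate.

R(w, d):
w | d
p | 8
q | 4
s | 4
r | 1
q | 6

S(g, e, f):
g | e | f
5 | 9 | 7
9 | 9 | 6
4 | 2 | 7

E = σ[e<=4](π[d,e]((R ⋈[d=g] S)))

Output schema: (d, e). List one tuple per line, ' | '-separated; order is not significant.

Row counts bottom-up:
  R → 5
  S → 3
  (R ⋈[d=g] S) → 2
  π[d,e]((R ⋈[d=g] S)) → 2
  σ[e<=4](π[d,e]((R ⋈[d=g] S))) → 2

== RESULT ==
d | e
4 | 2
4 | 2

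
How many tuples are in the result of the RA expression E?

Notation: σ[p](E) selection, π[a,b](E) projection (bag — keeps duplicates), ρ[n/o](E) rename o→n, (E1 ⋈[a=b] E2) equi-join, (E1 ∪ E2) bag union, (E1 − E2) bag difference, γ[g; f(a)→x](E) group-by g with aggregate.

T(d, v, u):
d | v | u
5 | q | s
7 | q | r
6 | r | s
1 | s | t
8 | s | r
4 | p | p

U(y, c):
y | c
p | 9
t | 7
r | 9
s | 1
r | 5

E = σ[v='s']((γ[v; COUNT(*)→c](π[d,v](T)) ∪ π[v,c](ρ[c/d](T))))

Stepwise |·|:
  T → 6
  π[d,v](T) → 6
  γ[v; COUNT(*)→c](π[d,v](T)) → 4
  T → 6
  ρ[c/d](T) → 6
  π[v,c](ρ[c/d](T)) → 6
  (γ[v; COUNT(*)→c](π[d,v](T)) ∪ π[v,c](ρ[c/d](T))) → 10
  σ[v='s']((γ[v; COUNT(*)→c](π[d,v](T)) ∪ π[v,c](ρ[c/d](T)))) → 3

|E| = 3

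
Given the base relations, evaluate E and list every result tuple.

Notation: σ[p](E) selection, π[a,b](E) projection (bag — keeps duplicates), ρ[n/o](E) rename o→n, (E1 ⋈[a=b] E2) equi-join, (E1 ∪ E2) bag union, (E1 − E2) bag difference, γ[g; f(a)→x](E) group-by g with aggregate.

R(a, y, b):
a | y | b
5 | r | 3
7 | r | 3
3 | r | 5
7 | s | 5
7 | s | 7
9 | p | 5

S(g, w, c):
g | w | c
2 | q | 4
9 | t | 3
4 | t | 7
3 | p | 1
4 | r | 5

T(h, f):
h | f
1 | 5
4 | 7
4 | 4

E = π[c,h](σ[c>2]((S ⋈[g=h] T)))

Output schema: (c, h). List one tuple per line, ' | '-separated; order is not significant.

Subexpression sizes:
  S → 5
  T → 3
  (S ⋈[g=h] T) → 4
  σ[c>2]((S ⋈[g=h] T)) → 4
  π[c,h](σ[c>2]((S ⋈[g=h] T))) → 4

== RESULT ==
c | h
5 | 4
5 | 4
7 | 4
7 | 4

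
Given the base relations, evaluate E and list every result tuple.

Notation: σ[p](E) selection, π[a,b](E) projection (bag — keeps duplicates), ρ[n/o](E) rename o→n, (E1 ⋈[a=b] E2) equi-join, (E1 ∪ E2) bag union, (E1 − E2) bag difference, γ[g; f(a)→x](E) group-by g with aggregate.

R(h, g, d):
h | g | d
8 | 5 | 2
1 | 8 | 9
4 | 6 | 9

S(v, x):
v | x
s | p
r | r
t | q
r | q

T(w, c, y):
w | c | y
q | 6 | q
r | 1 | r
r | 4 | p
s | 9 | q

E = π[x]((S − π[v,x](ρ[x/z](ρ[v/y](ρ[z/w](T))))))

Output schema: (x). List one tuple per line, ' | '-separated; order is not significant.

Subexpression sizes:
  S → 4
  T → 4
  ρ[z/w](T) → 4
  ρ[v/y](ρ[z/w](T)) → 4
  ρ[x/z](ρ[v/y](ρ[z/w](T))) → 4
  π[v,x](ρ[x/z](ρ[v/y](ρ[z/w](T)))) → 4
  (S − π[v,x](ρ[x/z](ρ[v/y](ρ[z/w](T))))) → 3
  π[x]((S − π[v,x](ρ[x/z](ρ[v/y](ρ[z/w](T)))))) → 3

== RESULT ==
x
p
q
q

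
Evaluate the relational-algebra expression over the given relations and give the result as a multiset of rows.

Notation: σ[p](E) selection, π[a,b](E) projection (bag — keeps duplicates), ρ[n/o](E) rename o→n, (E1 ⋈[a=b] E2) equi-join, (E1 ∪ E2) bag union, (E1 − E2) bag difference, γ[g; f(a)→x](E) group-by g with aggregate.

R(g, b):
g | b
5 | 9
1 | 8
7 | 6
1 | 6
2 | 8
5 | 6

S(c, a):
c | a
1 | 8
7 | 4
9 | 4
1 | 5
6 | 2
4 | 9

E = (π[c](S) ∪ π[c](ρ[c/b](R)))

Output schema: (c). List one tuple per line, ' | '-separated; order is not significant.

Per-node cardinality:
  S → 6
  π[c](S) → 6
  R → 6
  ρ[c/b](R) → 6
  π[c](ρ[c/b](R)) → 6
  (π[c](S) ∪ π[c](ρ[c/b](R))) → 12

== RESULT ==
c
1
1
4
6
6
6
6
7
8
8
9
9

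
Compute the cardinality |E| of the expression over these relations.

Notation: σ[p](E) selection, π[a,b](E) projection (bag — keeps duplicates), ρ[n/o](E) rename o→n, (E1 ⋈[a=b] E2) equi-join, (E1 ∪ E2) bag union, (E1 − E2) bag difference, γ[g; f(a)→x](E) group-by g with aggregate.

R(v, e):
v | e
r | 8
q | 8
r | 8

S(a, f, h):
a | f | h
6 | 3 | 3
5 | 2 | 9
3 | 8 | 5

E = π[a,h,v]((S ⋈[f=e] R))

Per-node cardinality:
  S → 3
  R → 3
  (S ⋈[f=e] R) → 3
  π[a,h,v]((S ⋈[f=e] R)) → 3

|E| = 3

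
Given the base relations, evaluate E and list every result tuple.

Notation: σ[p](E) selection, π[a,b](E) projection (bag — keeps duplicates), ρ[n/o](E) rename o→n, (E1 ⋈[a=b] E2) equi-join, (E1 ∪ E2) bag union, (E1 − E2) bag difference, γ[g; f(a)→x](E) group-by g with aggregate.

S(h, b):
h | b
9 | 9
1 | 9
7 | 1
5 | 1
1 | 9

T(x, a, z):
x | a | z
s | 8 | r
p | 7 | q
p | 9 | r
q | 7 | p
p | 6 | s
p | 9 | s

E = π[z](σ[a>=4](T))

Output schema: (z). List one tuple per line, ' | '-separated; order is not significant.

Subexpression sizes:
  T → 6
  σ[a>=4](T) → 6
  π[z](σ[a>=4](T)) → 6

== RESULT ==
z
p
q
r
r
s
s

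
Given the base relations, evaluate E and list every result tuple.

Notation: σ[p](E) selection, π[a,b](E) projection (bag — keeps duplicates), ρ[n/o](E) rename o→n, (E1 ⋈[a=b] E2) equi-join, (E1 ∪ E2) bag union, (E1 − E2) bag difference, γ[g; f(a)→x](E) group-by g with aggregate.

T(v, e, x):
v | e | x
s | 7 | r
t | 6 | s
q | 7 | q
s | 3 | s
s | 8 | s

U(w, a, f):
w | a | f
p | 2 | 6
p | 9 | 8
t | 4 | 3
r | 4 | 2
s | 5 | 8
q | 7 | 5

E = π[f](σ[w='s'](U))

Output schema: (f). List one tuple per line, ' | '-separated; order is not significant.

Subexpression sizes:
  U → 6
  σ[w='s'](U) → 1
  π[f](σ[w='s'](U)) → 1

== RESULT ==
f
8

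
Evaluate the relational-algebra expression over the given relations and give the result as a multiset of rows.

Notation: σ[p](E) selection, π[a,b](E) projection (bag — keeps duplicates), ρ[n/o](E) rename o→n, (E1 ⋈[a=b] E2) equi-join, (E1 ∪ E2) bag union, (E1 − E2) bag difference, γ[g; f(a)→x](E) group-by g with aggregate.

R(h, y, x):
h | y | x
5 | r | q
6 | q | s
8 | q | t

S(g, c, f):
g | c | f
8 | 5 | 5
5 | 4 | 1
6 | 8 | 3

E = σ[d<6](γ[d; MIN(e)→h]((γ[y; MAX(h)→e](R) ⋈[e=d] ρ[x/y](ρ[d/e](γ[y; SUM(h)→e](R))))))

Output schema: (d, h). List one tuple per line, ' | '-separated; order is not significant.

Per-node cardinality:
  R → 3
  γ[y; MAX(h)→e](R) → 2
  R → 3
  γ[y; SUM(h)→e](R) → 2
  ρ[d/e](γ[y; SUM(h)→e](R)) → 2
  ρ[x/y](ρ[d/e](γ[y; SUM(h)→e](R))) → 2
  (γ[y; MAX(h)→e](R) ⋈[e=d] ρ[x/y](ρ[d/e](γ[y; SUM(h)→e](R)))) → 1
  γ[d; MIN(e)→h]((γ[y; MAX(h)→e](R) ⋈[e=d] ρ[x/y](ρ[d/e](γ[y; SUM(h)→e](R))))) → 1
  σ[d<6](γ[d; MIN(e)→h]((γ[y; MAX(h)→e](R) ⋈[e=d] ρ[x/y](ρ[d/e](γ[y; SUM(h)→e](R)))))) → 1

== RESULT ==
d | h
5 | 5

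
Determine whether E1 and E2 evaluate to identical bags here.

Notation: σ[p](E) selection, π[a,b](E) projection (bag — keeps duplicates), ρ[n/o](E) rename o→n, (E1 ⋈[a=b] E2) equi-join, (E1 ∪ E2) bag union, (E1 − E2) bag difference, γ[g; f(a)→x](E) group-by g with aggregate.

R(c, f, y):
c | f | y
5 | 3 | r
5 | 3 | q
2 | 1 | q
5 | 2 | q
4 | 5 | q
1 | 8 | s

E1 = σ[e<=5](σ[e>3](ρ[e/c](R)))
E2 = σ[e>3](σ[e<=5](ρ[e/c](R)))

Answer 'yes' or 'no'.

E1 subexpression sizes:
  R → 6
  ρ[e/c](R) → 6
  σ[e>3](ρ[e/c](R)) → 4
  σ[e<=5](σ[e>3](ρ[e/c](R))) → 4
E2 subexpression sizes:
  R → 6
  ρ[e/c](R) → 6
  σ[e<=5](ρ[e/c](R)) → 6
  σ[e>3](σ[e<=5](ρ[e/c](R))) → 4

E1 and E2 produce the same multiset:
e | f | y
4 | 5 | q
5 | 2 | q
5 | 3 | q
5 | 3 | r

yes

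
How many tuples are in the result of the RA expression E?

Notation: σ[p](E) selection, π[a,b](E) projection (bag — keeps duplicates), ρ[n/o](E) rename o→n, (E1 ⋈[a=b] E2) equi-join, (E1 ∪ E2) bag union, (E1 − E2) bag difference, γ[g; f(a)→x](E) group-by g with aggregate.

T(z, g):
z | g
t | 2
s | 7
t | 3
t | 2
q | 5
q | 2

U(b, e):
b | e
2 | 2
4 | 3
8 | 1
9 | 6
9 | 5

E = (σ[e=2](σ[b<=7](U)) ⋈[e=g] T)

Per-node cardinality:
  U → 5
  σ[b<=7](U) → 2
  σ[e=2](σ[b<=7](U)) → 1
  T → 6
  (σ[e=2](σ[b<=7](U)) ⋈[e=g] T) → 3

|E| = 3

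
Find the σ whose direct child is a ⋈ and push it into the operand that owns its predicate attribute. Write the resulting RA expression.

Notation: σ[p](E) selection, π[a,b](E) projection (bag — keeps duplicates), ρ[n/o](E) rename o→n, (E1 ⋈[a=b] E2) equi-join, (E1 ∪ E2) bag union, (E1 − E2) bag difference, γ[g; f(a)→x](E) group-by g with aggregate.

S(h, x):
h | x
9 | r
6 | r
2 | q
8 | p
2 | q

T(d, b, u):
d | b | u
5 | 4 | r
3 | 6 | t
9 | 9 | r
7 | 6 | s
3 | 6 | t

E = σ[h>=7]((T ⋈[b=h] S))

σ filters on h, owned by the right side.
E' = (T ⋈[b=h] σ[h>=7](S))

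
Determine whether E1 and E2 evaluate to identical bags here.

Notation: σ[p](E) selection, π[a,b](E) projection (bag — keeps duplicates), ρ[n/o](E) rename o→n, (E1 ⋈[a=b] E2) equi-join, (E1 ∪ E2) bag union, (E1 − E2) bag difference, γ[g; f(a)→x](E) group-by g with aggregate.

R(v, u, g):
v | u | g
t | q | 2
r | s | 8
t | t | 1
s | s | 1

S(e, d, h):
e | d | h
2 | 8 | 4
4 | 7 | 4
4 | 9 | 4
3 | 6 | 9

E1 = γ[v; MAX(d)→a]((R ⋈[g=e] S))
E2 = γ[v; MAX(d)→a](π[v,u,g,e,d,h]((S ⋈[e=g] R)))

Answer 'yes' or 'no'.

E1 row counts bottom-up:
  R → 4
  S → 4
  (R ⋈[g=e] S) → 1
  γ[v; MAX(d)→a]((R ⋈[g=e] S)) → 1
E2 row counts bottom-up:
  S → 4
  R → 4
  (S ⋈[e=g] R) → 1
  π[v,u,g,e,d,h]((S ⋈[e=g] R)) → 1
  γ[v; MAX(d)→a](π[v,u,g,e,d,h]((S ⋈[e=g] R))) → 1

E1 and E2 produce the same multiset:
v | a
t | 8

yes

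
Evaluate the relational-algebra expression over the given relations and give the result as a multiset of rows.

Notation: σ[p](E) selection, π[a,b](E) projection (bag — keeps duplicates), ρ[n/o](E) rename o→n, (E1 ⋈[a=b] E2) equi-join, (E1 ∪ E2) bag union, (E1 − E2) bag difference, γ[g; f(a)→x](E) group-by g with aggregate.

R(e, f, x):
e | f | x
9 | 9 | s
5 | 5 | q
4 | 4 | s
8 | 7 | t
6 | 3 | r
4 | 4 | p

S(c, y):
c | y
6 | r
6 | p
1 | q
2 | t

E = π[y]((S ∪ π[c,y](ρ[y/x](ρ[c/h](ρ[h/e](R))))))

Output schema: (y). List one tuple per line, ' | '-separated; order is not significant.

Stepwise |·|:
  S → 4
  R → 6
  ρ[h/e](R) → 6
  ρ[c/h](ρ[h/e](R)) → 6
  ρ[y/x](ρ[c/h](ρ[h/e](R))) → 6
  π[c,y](ρ[y/x](ρ[c/h](ρ[h/e](R)))) → 6
  (S ∪ π[c,y](ρ[y/x](ρ[c/h](ρ[h/e](R))))) → 10
  π[y]((S ∪ π[c,y](ρ[y/x](ρ[c/h](ρ[h/e](R)))))) → 10

== RESULT ==
y
p
p
q
q
r
r
s
s
t
t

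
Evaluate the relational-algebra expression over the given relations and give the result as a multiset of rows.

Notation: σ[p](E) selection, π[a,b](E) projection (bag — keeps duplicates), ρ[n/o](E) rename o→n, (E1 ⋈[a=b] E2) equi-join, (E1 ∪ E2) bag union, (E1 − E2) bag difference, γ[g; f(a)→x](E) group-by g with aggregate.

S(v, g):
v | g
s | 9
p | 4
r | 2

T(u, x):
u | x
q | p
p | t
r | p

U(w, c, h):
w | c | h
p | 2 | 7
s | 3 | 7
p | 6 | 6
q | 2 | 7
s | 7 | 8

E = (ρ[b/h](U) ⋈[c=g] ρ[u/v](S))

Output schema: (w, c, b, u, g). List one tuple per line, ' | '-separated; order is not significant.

Stepwise |·|:
  U → 5
  ρ[b/h](U) → 5
  S → 3
  ρ[u/v](S) → 3
  (ρ[b/h](U) ⋈[c=g] ρ[u/v](S)) → 2

== RESULT ==
w | c | b | u | g
p | 2 | 7 | r | 2
q | 2 | 7 | r | 2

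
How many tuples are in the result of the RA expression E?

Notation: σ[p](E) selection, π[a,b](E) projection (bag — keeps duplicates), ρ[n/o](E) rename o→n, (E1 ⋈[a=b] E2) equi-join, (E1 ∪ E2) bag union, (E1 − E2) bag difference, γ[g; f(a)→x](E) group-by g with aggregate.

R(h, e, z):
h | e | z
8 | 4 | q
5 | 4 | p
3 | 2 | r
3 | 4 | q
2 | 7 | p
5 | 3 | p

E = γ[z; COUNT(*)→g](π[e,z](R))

Per-node cardinality:
  R → 6
  π[e,z](R) → 6
  γ[z; COUNT(*)→g](π[e,z](R)) → 3

|E| = 3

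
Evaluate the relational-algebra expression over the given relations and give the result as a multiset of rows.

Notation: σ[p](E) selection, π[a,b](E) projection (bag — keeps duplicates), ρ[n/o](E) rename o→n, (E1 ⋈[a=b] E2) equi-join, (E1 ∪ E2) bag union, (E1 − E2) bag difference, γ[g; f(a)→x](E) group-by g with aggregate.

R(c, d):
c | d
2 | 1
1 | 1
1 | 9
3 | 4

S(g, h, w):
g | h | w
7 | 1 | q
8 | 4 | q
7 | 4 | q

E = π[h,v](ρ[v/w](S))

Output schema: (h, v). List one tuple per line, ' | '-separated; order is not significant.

Row counts bottom-up:
  S → 3
  ρ[v/w](S) → 3
  π[h,v](ρ[v/w](S)) → 3

== RESULT ==
h | v
1 | q
4 | q
4 | q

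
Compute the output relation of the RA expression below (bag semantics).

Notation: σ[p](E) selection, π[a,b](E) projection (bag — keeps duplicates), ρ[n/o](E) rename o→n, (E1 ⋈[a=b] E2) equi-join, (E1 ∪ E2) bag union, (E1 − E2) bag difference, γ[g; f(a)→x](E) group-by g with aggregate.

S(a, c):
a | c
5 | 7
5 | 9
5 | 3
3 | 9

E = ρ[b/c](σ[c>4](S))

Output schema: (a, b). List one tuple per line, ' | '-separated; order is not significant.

Subexpression sizes:
  S → 4
  σ[c>4](S) → 3
  ρ[b/c](σ[c>4](S)) → 3

== RESULT ==
a | b
3 | 9
5 | 7
5 | 9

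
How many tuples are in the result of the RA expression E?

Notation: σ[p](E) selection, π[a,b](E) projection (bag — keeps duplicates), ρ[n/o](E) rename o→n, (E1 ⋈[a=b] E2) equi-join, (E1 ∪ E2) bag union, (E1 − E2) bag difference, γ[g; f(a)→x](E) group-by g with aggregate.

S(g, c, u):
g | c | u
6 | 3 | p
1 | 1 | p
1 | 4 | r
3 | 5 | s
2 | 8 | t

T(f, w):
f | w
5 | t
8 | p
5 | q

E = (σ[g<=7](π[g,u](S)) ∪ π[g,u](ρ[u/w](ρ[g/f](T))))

Stepwise |·|:
  S → 5
  π[g,u](S) → 5
  σ[g<=7](π[g,u](S)) → 5
  T → 3
  ρ[g/f](T) → 3
  ρ[u/w](ρ[g/f](T)) → 3
  π[g,u](ρ[u/w](ρ[g/f](T))) → 3
  (σ[g<=7](π[g,u](S)) ∪ π[g,u](ρ[u/w](ρ[g/f](T)))) → 8

|E| = 8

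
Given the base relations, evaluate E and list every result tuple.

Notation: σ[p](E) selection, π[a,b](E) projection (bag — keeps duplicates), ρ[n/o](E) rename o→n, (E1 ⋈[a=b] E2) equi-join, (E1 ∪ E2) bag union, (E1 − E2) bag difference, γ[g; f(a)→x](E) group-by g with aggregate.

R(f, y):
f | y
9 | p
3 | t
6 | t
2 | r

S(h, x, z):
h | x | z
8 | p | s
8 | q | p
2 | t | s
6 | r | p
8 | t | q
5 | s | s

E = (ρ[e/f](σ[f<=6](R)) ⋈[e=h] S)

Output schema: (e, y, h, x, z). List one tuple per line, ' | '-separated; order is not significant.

Per-node cardinality:
  R → 4
  σ[f<=6](R) → 3
  ρ[e/f](σ[f<=6](R)) → 3
  S → 6
  (ρ[e/f](σ[f<=6](R)) ⋈[e=h] S) → 2

== RESULT ==
e | y | h | x | z
2 | r | 2 | t | s
6 | t | 6 | r | p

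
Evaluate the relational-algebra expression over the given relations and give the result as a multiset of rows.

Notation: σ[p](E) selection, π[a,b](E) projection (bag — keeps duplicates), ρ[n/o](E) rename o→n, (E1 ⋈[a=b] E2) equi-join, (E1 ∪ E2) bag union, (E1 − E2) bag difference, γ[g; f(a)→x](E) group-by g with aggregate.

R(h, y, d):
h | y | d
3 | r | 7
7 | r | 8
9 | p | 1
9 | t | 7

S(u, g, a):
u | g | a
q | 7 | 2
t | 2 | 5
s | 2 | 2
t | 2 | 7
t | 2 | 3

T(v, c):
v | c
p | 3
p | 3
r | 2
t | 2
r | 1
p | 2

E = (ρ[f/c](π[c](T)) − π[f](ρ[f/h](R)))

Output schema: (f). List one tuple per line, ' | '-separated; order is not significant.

Per-node cardinality:
  T → 6
  π[c](T) → 6
  ρ[f/c](π[c](T)) → 6
  R → 4
  ρ[f/h](R) → 4
  π[f](ρ[f/h](R)) → 4
  (ρ[f/c](π[c](T)) − π[f](ρ[f/h](R))) → 5

== RESULT ==
f
1
2
2
2
3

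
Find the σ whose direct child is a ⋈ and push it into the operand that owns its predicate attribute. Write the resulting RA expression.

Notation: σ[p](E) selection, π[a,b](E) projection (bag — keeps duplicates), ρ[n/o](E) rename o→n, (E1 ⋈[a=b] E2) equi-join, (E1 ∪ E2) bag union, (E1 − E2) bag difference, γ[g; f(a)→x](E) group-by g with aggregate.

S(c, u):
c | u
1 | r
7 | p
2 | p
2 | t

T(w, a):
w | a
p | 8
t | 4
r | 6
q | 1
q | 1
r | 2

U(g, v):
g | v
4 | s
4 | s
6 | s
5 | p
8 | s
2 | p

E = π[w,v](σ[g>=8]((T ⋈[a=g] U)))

σ filters on g, owned by the right side.
E' = π[w,v]((T ⋈[a=g] σ[g>=8](U)))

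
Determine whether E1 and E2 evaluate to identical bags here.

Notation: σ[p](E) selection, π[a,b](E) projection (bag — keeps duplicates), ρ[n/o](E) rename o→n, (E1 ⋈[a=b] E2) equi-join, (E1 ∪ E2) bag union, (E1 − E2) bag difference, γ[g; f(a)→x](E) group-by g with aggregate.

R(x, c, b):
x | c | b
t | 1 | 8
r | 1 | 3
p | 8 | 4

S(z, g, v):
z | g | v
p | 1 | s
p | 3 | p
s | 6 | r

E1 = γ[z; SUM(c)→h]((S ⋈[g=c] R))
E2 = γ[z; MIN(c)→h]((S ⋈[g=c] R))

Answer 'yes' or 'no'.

E1 row counts bottom-up:
  S → 3
  R → 3
  (S ⋈[g=c] R) → 2
  γ[z; SUM(c)→h]((S ⋈[g=c] R)) → 1
E2 row counts bottom-up:
  S → 3
  R → 3
  (S ⋈[g=c] R) → 2
  γ[z; MIN(c)→h]((S ⋈[g=c] R)) → 1

E1 result:
z | h
p | 2
E2 result:
z | h
p | 1
Witness: ('p', 1) appears 0× in E1 but 1× in E2.

no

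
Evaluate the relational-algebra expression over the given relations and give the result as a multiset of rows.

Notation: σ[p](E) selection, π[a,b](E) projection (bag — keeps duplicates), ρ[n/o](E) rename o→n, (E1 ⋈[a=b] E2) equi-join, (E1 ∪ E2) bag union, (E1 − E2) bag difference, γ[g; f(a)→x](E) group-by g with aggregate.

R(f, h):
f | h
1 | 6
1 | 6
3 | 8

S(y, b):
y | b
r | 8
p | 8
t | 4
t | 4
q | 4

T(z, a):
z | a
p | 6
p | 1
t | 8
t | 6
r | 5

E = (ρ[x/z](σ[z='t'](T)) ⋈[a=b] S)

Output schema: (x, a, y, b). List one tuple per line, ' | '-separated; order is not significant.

Subexpression sizes:
  T → 5
  σ[z='t'](T) → 2
  ρ[x/z](σ[z='t'](T)) → 2
  S → 5
  (ρ[x/z](σ[z='t'](T)) ⋈[a=b] S) → 2

== RESULT ==
x | a | y | b
t | 8 | p | 8
t | 8 | r | 8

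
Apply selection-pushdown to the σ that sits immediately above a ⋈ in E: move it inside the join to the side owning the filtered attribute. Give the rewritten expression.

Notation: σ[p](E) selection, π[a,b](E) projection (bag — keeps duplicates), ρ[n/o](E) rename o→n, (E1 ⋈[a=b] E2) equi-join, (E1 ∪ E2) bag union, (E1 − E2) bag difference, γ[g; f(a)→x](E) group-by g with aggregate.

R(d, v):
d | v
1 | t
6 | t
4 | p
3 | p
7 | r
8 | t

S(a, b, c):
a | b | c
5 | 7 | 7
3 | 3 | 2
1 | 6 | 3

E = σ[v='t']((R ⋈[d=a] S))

σ filters on v, owned by the left side.
E' = (σ[v='t'](R) ⋈[d=a] S)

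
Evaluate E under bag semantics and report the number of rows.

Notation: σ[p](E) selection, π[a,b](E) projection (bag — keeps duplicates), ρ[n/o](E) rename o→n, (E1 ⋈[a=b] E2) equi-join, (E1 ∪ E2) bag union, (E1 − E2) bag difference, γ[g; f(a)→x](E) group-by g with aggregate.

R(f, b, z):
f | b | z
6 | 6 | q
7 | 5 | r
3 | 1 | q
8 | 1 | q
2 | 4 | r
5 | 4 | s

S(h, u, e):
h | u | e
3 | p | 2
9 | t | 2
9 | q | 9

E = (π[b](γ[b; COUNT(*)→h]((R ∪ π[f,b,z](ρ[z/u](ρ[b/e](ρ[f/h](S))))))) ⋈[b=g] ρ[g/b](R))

Subexpression sizes:
  R → 6
  S → 3
  ρ[f/h](S) → 3
  ρ[b/e](ρ[f/h](S)) → 3
  ρ[z/u](ρ[b/e](ρ[f/h](S))) → 3
  π[f,b,z](ρ[z/u](ρ[b/e](ρ[f/h](S)))) → 3
  (R ∪ π[f,b,z](ρ[z/u](ρ[b/e](ρ[f/h](S))))) → 9
  γ[b; COUNT(*)→h]((R ∪ π[f,b,z](ρ[z/u](ρ[b/e](ρ[f/h](S)))))) → 6
  π[b](γ[b; COUNT(*)→h]((R ∪ π[f,b,z](ρ[z/u](ρ[b/e](ρ[f/h](S))))))) → 6
  R → 6
  ρ[g/b](R) → 6
  (π[b](γ[b; COUNT(*)→h]((R ∪ π[f,b,z](ρ[z/u](ρ[b/e](ρ[f/h](S))))))) ⋈[b=g] ρ[g/b](R)) → 6

|E| = 6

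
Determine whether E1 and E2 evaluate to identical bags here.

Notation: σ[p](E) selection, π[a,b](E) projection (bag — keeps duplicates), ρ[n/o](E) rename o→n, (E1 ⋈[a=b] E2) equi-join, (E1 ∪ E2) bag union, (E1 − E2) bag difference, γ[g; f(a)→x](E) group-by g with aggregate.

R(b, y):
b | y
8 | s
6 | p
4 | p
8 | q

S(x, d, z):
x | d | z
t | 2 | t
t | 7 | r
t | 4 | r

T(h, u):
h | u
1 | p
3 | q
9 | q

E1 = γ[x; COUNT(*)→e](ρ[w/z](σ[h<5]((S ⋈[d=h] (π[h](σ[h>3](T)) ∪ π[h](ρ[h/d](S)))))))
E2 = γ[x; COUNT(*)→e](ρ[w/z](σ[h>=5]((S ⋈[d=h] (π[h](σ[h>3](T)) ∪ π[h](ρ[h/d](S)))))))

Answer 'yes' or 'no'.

E1 per-node cardinality:
  S → 3
  T → 3
  σ[h>3](T) → 1
  π[h](σ[h>3](T)) → 1
  S → 3
  ρ[h/d](S) → 3
  π[h](ρ[h/d](S)) → 3
  (π[h](σ[h>3](T)) ∪ π[h](ρ[h/d](S))) → 4
  (S ⋈[d=h] (π[h](σ[h>3](T)) ∪ π[h](ρ[h/d](S)))) → 3
  σ[h<5]((S ⋈[d=h] (π[h](σ[h>3](T)) ∪ π[h](ρ[h/d](S))))) → 2
  ρ[w/z](σ[h<5]((S ⋈[d=h] (π[h](σ[h>3](T)) ∪ π[h](ρ[h/d](S)))))) → 2
  γ[x; COUNT(*)→e](ρ[w/z](σ[h<5]((S ⋈[d=h] (π[h](σ[h>3](T)) ∪ π[h](ρ[h/d](S))))))) → 1
E2 per-node cardinality:
  S → 3
  T → 3
  σ[h>3](T) → 1
  π[h](σ[h>3](T)) → 1
  S → 3
  ρ[h/d](S) → 3
  π[h](ρ[h/d](S)) → 3
  (π[h](σ[h>3](T)) ∪ π[h](ρ[h/d](S))) → 4
  (S ⋈[d=h] (π[h](σ[h>3](T)) ∪ π[h](ρ[h/d](S)))) → 3
  σ[h>=5]((S ⋈[d=h] (π[h](σ[h>3](T)) ∪ π[h](ρ[h/d](S))))) → 1
  ρ[w/z](σ[h>=5]((S ⋈[d=h] (π[h](σ[h>3](T)) ∪ π[h](ρ[h/d](S)))))) → 1
  γ[x; COUNT(*)→e](ρ[w/z](σ[h>=5]((S ⋈[d=h] (π[h](σ[h>3](T)) ∪ π[h](ρ[h/d](S))))))) → 1

E1 result:
x | e
t | 2
E2 result:
x | e
t | 1
Witness: ('t', 1) appears 0× in E1 but 1× in E2.

no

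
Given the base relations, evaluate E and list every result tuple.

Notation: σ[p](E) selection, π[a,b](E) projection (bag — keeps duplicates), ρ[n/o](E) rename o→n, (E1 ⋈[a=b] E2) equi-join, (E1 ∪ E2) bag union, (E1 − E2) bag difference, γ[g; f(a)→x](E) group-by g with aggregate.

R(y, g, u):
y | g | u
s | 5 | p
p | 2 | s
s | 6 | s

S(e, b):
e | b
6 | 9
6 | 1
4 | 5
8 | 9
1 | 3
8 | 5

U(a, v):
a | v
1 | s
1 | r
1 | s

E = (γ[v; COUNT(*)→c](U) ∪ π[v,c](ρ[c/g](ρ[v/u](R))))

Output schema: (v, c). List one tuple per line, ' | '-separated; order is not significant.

Stepwise |·|:
  U → 3
  γ[v; COUNT(*)→c](U) → 2
  R → 3
  ρ[v/u](R) → 3
  ρ[c/g](ρ[v/u](R)) → 3
  π[v,c](ρ[c/g](ρ[v/u](R))) → 3
  (γ[v; COUNT(*)→c](U) ∪ π[v,c](ρ[c/g](ρ[v/u](R)))) → 5

== RESULT ==
v | c
p | 5
r | 1
s | 2
s | 2
s | 6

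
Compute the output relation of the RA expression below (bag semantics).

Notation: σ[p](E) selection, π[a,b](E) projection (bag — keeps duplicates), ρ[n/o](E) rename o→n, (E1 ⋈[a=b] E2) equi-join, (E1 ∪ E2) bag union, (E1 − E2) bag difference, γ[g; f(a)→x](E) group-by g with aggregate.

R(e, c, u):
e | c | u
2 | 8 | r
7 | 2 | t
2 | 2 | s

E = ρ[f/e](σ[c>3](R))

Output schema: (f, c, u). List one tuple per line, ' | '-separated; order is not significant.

Subexpression sizes:
  R → 3
  σ[c>3](R) → 1
  ρ[f/e](σ[c>3](R)) → 1

== RESULT ==
f | c | u
2 | 8 | r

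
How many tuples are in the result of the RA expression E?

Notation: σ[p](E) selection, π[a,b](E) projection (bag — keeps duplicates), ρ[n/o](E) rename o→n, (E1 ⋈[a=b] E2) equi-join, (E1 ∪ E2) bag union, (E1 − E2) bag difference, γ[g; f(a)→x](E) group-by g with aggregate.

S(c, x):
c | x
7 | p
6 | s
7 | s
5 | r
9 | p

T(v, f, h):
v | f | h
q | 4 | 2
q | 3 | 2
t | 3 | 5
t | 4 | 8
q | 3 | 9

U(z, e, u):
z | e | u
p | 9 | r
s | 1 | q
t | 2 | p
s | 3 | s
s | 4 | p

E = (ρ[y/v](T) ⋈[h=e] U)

Subexpression sizes:
  T → 5
  ρ[y/v](T) → 5
  U → 5
  (ρ[y/v](T) ⋈[h=e] U) → 3

|E| = 3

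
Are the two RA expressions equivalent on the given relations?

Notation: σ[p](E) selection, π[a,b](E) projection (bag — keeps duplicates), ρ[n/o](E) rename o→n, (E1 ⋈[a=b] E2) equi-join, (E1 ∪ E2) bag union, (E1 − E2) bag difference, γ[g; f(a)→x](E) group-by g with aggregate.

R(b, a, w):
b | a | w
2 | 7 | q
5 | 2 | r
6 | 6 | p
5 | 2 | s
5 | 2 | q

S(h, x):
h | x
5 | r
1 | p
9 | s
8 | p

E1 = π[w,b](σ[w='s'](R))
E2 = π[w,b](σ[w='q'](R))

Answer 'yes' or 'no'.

E1 stepwise |·|:
  R → 5
  σ[w='s'](R) → 1
  π[w,b](σ[w='s'](R)) → 1
E2 stepwise |·|:
  R → 5
  σ[w='q'](R) → 2
  π[w,b](σ[w='q'](R)) → 2

E1 result:
w | b
s | 5
E2 result:
w | b
q | 2
q | 5
Witness: ('s', 5) appears 1× in E1 but 0× in E2.

no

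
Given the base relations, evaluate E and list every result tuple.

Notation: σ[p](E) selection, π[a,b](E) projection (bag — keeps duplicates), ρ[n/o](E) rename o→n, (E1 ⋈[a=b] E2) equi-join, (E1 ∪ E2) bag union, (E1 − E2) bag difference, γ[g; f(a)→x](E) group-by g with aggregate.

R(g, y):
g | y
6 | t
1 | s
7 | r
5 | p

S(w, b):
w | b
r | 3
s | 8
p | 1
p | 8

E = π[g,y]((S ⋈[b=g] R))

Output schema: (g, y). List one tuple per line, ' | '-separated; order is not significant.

Per-node cardinality:
  S → 4
  R → 4
  (S ⋈[b=g] R) → 1
  π[g,y]((S ⋈[b=g] R)) → 1

== RESULT ==
g | y
1 | s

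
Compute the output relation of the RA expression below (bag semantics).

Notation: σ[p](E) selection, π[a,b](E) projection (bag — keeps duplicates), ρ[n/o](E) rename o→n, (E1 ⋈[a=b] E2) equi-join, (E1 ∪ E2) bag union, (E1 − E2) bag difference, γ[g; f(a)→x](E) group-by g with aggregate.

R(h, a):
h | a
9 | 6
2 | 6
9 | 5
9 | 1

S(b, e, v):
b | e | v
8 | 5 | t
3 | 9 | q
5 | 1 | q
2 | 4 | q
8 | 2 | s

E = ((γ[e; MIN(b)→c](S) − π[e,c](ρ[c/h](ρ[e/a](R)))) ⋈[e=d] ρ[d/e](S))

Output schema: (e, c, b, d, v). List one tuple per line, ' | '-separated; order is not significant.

Row counts bottom-up:
  S → 5
  γ[e; MIN(b)→c](S) → 5
  R → 4
  ρ[e/a](R) → 4
  ρ[c/h](ρ[e/a](R)) → 4
  π[e,c](ρ[c/h](ρ[e/a](R))) → 4
  (γ[e; MIN(b)→c](S) − π[e,c](ρ[c/h](ρ[e/a](R)))) → 5
  S → 5
  ρ[d/e](S) → 5
  ((γ[e; MIN(b)→c](S) − π[e,c](ρ[c/h](ρ[e/a](R)))) ⋈[e=d] ρ[d/e](S)) → 5

== RESULT ==
e | c | b | d | v
1 | 5 | 5 | 1 | q
2 | 8 | 8 | 2 | s
4 | 2 | 2 | 4 | q
5 | 8 | 8 | 5 | t
9 | 3 | 3 | 9 | q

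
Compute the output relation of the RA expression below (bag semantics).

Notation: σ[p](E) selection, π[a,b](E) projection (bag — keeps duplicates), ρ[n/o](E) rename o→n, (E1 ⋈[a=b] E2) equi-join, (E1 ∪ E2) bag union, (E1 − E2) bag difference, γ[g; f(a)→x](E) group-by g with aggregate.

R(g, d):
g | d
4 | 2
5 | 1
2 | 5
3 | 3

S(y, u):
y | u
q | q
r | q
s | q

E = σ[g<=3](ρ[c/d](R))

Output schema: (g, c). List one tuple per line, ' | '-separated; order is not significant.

Subexpression sizes:
  R → 4
  ρ[c/d](R) → 4
  σ[g<=3](ρ[c/d](R)) → 2

== RESULT ==
g | c
2 | 5
3 | 3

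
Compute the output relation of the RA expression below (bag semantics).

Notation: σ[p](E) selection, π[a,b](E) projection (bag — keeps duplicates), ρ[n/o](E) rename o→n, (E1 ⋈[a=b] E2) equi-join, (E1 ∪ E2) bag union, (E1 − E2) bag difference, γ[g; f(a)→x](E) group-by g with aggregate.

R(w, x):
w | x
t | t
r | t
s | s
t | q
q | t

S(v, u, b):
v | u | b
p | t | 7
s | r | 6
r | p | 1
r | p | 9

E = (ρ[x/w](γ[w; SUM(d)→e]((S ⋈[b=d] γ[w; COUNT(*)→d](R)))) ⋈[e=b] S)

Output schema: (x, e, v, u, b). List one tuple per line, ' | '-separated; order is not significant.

Subexpression sizes:
  S → 4
  R → 5
  γ[w; COUNT(*)→d](R) → 4
  (S ⋈[b=d] γ[w; COUNT(*)→d](R)) → 3
  γ[w; SUM(d)→e]((S ⋈[b=d] γ[w; COUNT(*)→d](R))) → 3
  ρ[x/w](γ[w; SUM(d)→e]((S ⋈[b=d] γ[w; COUNT(*)→d](R)))) → 3
  S → 4
  (ρ[x/w](γ[w; SUM(d)→e]((S ⋈[b=d] γ[w; COUNT(*)→d](R)))) ⋈[e=b] S) → 3

== RESULT ==
x | e | v | u | b
q | 1 | r | p | 1
r | 1 | r | p | 1
s | 1 | r | p | 1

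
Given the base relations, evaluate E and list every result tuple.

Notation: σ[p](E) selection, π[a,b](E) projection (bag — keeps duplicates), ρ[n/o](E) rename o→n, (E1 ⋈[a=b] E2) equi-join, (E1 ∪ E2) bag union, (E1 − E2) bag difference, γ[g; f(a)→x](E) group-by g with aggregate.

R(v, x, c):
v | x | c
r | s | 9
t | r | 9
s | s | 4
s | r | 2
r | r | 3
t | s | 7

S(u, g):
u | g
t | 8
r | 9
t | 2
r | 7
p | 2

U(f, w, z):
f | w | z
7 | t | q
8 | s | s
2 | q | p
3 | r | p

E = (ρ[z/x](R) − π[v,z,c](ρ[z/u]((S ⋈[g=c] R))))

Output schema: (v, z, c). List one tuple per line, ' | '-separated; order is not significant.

Subexpression sizes:
  R → 6
  ρ[z/x](R) → 6
  S → 5
  R → 6
  (S ⋈[g=c] R) → 5
  ρ[z/u]((S ⋈[g=c] R)) → 5
  π[v,z,c](ρ[z/u]((S ⋈[g=c] R))) → 5
  (ρ[z/x](R) − π[v,z,c](ρ[z/u]((S ⋈[g=c] R)))) → 5

== RESULT ==
v | z | c
r | r | 3
r | s | 9
s | r | 2
s | s | 4
t | s | 7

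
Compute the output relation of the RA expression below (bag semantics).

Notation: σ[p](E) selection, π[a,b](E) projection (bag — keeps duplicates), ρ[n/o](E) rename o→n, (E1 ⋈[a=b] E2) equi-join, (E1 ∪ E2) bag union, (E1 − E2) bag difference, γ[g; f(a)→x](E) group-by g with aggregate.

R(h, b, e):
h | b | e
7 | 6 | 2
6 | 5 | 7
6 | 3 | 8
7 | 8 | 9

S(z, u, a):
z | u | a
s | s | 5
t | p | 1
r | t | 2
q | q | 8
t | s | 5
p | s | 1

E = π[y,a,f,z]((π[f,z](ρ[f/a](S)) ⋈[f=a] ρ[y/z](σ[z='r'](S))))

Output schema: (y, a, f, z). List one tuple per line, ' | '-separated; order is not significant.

Stepwise |·|:
  S → 6
  ρ[f/a](S) → 6
  π[f,z](ρ[f/a](S)) → 6
  S → 6
  σ[z='r'](S) → 1
  ρ[y/z](σ[z='r'](S)) → 1
  (π[f,z](ρ[f/a](S)) ⋈[f=a] ρ[y/z](σ[z='r'](S))) → 1
  π[y,a,f,z]((π[f,z](ρ[f/a](S)) ⋈[f=a] ρ[y/z](σ[z='r'](S)))) → 1

== RESULT ==
y | a | f | z
r | 2 | 2 | r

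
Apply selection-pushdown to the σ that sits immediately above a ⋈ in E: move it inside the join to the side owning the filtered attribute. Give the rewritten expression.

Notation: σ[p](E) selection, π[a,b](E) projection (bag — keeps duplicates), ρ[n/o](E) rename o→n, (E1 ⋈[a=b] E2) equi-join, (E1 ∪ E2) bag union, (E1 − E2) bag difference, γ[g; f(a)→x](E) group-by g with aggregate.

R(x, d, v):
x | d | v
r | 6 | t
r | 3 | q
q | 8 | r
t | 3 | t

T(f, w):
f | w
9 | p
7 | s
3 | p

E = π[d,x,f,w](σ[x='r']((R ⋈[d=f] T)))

σ filters on x, owned by the left side.
E' = π[d,x,f,w]((σ[x='r'](R) ⋈[d=f] T))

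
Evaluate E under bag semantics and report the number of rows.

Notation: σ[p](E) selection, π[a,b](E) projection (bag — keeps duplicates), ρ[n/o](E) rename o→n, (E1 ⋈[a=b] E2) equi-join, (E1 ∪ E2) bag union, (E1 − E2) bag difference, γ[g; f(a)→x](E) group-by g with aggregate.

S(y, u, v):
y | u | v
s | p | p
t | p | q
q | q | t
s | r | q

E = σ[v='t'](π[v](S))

Stepwise |·|:
  S → 4
  π[v](S) → 4
  σ[v='t'](π[v](S)) → 1

|E| = 1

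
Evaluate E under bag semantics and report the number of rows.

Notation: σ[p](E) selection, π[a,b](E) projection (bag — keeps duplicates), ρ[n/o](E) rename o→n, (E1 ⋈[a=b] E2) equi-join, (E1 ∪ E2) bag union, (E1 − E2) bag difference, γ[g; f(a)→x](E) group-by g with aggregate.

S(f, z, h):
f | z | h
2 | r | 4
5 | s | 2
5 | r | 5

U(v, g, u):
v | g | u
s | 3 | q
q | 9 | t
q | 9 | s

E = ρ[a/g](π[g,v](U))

Per-node cardinality:
  U → 3
  π[g,v](U) → 3
  ρ[a/g](π[g,v](U)) → 3

|E| = 3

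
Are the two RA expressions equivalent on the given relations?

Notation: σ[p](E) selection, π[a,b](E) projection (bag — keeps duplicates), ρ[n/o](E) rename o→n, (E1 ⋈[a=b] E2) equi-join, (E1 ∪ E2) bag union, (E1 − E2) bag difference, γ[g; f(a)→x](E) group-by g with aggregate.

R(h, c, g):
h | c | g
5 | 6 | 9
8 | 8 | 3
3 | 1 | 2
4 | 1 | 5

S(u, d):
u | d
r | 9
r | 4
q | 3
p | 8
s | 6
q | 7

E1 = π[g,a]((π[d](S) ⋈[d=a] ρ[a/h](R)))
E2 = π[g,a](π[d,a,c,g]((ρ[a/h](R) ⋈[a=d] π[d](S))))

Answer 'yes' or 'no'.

E1 per-node cardinality:
  S → 6
  π[d](S) → 6
  R → 4
  ρ[a/h](R) → 4
  (π[d](S) ⋈[d=a] ρ[a/h](R)) → 3
  π[g,a]((π[d](S) ⋈[d=a] ρ[a/h](R))) → 3
E2 per-node cardinality:
  R → 4
  ρ[a/h](R) → 4
  S → 6
  π[d](S) → 6
  (ρ[a/h](R) ⋈[a=d] π[d](S)) → 3
  π[d,a,c,g]((ρ[a/h](R) ⋈[a=d] π[d](S))) → 3
  π[g,a](π[d,a,c,g]((ρ[a/h](R) ⋈[a=d] π[d](S)))) → 3

E1 and E2 produce the same multiset:
g | a
2 | 3
3 | 8
5 | 4

yes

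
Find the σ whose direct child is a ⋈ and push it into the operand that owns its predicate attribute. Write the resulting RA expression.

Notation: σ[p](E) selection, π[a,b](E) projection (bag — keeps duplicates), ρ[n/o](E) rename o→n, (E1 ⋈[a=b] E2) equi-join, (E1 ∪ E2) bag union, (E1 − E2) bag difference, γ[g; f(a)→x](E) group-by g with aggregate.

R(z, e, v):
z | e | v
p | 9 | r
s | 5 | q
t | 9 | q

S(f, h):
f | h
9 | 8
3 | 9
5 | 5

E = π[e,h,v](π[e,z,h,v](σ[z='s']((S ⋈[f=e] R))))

σ filters on z, owned by the right side.
E' = π[e,h,v](π[e,z,h,v]((S ⋈[f=e] σ[z='s'](R))))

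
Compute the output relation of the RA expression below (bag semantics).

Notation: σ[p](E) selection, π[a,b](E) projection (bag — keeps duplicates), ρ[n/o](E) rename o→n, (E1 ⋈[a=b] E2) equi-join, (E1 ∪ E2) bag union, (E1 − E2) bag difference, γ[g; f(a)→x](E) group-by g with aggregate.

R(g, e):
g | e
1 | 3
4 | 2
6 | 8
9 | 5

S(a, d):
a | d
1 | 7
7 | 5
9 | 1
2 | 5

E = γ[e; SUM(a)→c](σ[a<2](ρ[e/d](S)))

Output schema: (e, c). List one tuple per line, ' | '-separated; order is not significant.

Row counts bottom-up:
  S → 4
  ρ[e/d](S) → 4
  σ[a<2](ρ[e/d](S)) → 1
  γ[e; SUM(a)→c](σ[a<2](ρ[e/d](S))) → 1

== RESULT ==
e | c
7 | 1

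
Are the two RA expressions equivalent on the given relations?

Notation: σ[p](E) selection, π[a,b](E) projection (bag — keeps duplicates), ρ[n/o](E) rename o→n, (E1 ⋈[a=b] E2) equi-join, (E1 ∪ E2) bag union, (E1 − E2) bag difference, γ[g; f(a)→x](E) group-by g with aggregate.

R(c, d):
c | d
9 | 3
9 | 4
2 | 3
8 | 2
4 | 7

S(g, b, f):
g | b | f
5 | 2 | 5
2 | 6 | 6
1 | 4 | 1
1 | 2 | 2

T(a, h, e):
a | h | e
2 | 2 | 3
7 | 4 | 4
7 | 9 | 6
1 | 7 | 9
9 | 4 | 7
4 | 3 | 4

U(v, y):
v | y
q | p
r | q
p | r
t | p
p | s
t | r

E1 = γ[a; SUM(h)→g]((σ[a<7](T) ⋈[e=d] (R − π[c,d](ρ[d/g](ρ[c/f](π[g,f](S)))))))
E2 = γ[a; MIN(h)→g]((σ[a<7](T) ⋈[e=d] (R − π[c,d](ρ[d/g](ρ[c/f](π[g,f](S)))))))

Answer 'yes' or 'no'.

E1 stepwise |·|:
  T → 6
  σ[a<7](T) → 3
  R → 5
  S → 4
  π[g,f](S) → 4
  ρ[c/f](π[g,f](S)) → 4
  ρ[d/g](ρ[c/f](π[g,f](S))) → 4
  π[c,d](ρ[d/g](ρ[c/f](π[g,f](S)))) → 4
  (R − π[c,d](ρ[d/g](ρ[c/f](π[g,f](S))))) → 5
  (σ[a<7](T) ⋈[e=d] (R − π[c,d](ρ[d/g](ρ[c/f](π[g,f](S)))))) → 3
  γ[a; SUM(h)→g]((σ[a<7](T) ⋈[e=d] (R − π[c,d](ρ[d/g](ρ[c/f](π[g,f](S))))))) → 2
E2 stepwise |·|:
  T → 6
  σ[a<7](T) → 3
  R → 5
  S → 4
  π[g,f](S) → 4
  ρ[c/f](π[g,f](S)) → 4
  ρ[d/g](ρ[c/f](π[g,f](S))) → 4
  π[c,d](ρ[d/g](ρ[c/f](π[g,f](S)))) → 4
  (R − π[c,d](ρ[d/g](ρ[c/f](π[g,f](S))))) → 5
  (σ[a<7](T) ⋈[e=d] (R − π[c,d](ρ[d/g](ρ[c/f](π[g,f](S)))))) → 3
  γ[a; MIN(h)→g]((σ[a<7](T) ⋈[e=d] (R − π[c,d](ρ[d/g](ρ[c/f](π[g,f](S))))))) → 2

E1 result:
a | g
2 | 4
4 | 3
E2 result:
a | g
2 | 2
4 | 3
Witness: (2, 4) appears 1× in E1 but 0× in E2.

no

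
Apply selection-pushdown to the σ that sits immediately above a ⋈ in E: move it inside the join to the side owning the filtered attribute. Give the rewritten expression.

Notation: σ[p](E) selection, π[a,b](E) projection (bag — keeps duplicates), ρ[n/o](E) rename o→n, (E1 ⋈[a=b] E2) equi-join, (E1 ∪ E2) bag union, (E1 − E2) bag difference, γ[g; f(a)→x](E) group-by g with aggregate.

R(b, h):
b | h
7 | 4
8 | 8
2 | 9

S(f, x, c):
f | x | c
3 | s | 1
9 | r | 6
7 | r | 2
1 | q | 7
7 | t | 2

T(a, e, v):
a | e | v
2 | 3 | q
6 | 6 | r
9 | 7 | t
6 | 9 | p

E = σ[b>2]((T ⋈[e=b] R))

σ filters on b, owned by the right side.
E' = (T ⋈[e=b] σ[b>2](R))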